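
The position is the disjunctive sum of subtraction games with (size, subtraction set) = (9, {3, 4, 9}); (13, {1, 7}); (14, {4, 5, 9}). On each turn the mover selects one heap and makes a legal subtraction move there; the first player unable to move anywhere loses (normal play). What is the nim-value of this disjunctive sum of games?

Heap A, S = {3, 4, 9}:
n : 0 1 2 3 4 5 6 7 8 9
G : 0 0 0 1 1 1 2 0 0 3
G_A(9) = 3.
Heap B, S = {1, 7}:
G(0) = 0
G(1) = mex{0} = 1
G(2) = mex{1} = 0
G(3) = mex{0} = 1
G(4) = mex{1} = 0
G(5) = mex{0} = 1
G(6) = mex{1} = 0
G(7) = mex{0,0} = 1
G(8) = mex{1,1} = 0
G(9) = mex{0,0} = 1
G(10) = mex{1,1} = 0
G(11) = mex{0,0} = 1
G(12) = mex{1,1} = 0
G(13) = mex{0,0} = 1
G_B(13) = 1.
Heap C, S = {4, 5, 9}:
n :  0  1  2  3  4  5  6  7  8  9 10 11 12 13 14
G :  0  0  0  0  1  1  1  1  2  2  2  2  3  0  0
G_C(14) = 0.
Combined Grundy value = 3 ⊕ 1 ⊕ 0 = 2.

2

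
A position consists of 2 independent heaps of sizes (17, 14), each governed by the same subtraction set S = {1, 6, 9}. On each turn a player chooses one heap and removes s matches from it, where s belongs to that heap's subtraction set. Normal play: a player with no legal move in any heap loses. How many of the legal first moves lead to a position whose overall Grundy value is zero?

All heaps use S = {1, 6, 9}:
n :  0  1  2  3  4  5  6  7  8  9 10 11 12 13 14 15 16 17
G :  0  1  0  1  0  1  2  0  1  2  3  2  0  1  0  1  2  0
Heap A: G(17) = 0.
Heap B: G(14) = 0.
Combined Grundy value = 0 ⊕ 0 = 0.
A winning move leaves total XOR = 0, i.e. changes one component's Grundy value g to g ⊕ X where X is the current total.
Heap A: target g' = 0⊕0 = 0, but every legal move changes the Grundy value (mex property), so 0 moves.
Heap B: target g' = 0⊕0 = 0, but every legal move changes the Grundy value (mex property), so 0 moves.

0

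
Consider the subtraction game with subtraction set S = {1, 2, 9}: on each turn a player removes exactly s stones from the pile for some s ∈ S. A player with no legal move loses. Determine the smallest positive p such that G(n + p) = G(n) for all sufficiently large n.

10

n :  0  1  2  3  4  5  6  7  8  9 10 11 12 13 14 15 16 17 18 19 20 21
G :  0  1  2  0  1  2  0  1  2  3  0  1  2  0  1  2  0  1  2  3  0  1
G(n+10) = G(n) holds for n = 0,…,8 (a full window of length max(S) = 9), so the sequence is purely periodic with period 10.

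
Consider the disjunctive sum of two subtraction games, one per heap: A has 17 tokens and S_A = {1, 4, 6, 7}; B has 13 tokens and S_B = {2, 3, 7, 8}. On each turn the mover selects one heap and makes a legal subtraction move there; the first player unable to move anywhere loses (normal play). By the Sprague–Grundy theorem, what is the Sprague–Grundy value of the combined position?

Heap A, S = {1, 4, 6, 7}:
G(0) = 0
G(1) = mex{0} = 1
G(2) = mex{1} = 0
G(3) = mex{0} = 1
G(4) = mex{1,0} = 2
G(5) = mex{2,1} = 0
G(6) = mex{0,0,0} = 1
G(7) = mex{1,1,1,0} = 2
G(8) = mex{2,2,0,1} = 3
G(9) = mex{3,0,1,0} = 2
G(10) = mex{2,1,2,1} = 0
G(11) = mex{0,2,0,2} = 1
G(12) = mex{1,3,1,0} = 2
G(13) = mex{2,2,2,1} = 0
G(14) = mex{0,0,3,2} = 1
G(15) = mex{1,1,2,3} = 0
G(16) = mex{0,2,0,2} = 1
G(17) = mex{1,0,1,0} = 2
G_A(17) = 2.
Heap B, S = {2, 3, 7, 8}:
G(0) = 0
G(1) = mex{} = 0
G(2) = mex{0} = 1
G(3) = mex{0,0} = 1
G(4) = mex{1,0} = 2
G(5) = mex{1,1} = 0
G(6) = mex{2,1} = 0
G(7) = mex{0,2,0} = 1
G(8) = mex{0,0,0,0} = 1
G(9) = mex{1,0,1,0} = 2
G(10) = mex{1,1,1,1} = 0
G(11) = mex{2,1,2,1} = 0
G(12) = mex{0,2,0,2} = 1
G(13) = mex{0,0,0,0} = 1
G_B(13) = 1.
Combined Grundy value = 2 ⊕ 1 = 3.

3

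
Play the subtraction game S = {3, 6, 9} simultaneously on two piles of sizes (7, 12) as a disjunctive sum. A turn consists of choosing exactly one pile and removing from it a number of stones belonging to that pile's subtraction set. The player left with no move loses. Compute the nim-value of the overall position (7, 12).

All piles use S = {3, 6, 9}:
n :  0  1  2  3  4  5  6  7  8  9 10 11 12
G :  0  0  0  1  1  1  2  2  2  3  3  3  0
Pile A: G(7) = 2.
Pile B: G(12) = 0.
Combined Grundy value = 2 ⊕ 0 = 2.

2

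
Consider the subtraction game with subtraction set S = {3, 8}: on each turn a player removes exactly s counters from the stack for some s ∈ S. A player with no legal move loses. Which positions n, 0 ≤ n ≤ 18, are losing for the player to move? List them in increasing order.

G(0) = 0
G(1) = mex{} = 0
G(2) = mex{} = 0
G(3) = mex{0} = 1
G(4) = mex{0} = 1
G(5) = mex{0} = 1
G(6) = mex{1} = 0
G(7) = mex{1} = 0
G(8) = mex{1,0} = 2
G(9) = mex{0,0} = 1
G(10) = mex{0,0} = 1
G(11) = mex{2,1} = 0
G(12) = mex{1,1} = 0
G(13) = mex{1,1} = 0
G(14) = mex{0,0} = 1
G(15) = mex{0,0} = 1
G(16) = mex{0,2} = 1
G(17) = mex{1,1} = 0
G(18) = mex{1,1} = 0
P-positions are exactly the n with G(n) = 0.

0, 1, 2, 6, 7, 11, 12, 13, 17, 18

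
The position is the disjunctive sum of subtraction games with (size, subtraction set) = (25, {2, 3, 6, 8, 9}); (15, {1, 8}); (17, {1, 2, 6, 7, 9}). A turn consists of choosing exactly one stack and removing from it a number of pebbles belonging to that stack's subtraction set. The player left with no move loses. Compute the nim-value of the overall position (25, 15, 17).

3

Stack A, S = {2, 3, 6, 8, 9}:
n :  0  1  2  3  4  5  6  7  8  9 10 11 12 13 14 15 16 17 18 19 20 21 22 23 24 25
G :  0  0  1  1  2  0  3  1  2  2  3  3  0  4  1  5  0  0  1  1  2  2  3  3  4  2
G_A(25) = 2.
Stack B, S = {1, 8}:
n :  0  1  2  3  4  5  6  7  8  9 10 11 12 13 14 15
G :  0  1  0  1  0  1  0  1  2  0  1  0  1  0  1  0
G_B(15) = 0.
Stack C, S = {1, 2, 6, 7, 9}:
n :  0  1  2  3  4  5  6  7  8  9 10 11 12 13 14 15 16 17
G :  0  1  2  0  1  2  3  4  0  1  2  0  1  2  3  4  0  1
G_C(17) = 1.
Combined Grundy value = 2 ⊕ 0 ⊕ 1 = 3.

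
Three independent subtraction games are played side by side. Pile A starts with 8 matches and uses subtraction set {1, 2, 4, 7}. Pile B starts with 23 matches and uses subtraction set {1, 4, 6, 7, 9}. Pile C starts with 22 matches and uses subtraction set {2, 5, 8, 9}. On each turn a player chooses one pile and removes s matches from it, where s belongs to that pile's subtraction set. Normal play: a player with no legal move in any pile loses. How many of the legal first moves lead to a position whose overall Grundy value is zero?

Pile A, S = {1, 2, 4, 7}:
G(0) = 0
G(1) = mex{0} = 1
G(2) = mex{1,0} = 2
G(3) = mex{2,1} = 0
G(4) = mex{0,2,0} = 1
G(5) = mex{1,0,1} = 2
G(6) = mex{2,1,2} = 0
G(7) = mex{0,2,0,0} = 1
G(8) = mex{1,0,1,1} = 2
G_A(8) = 2.
Pile B, S = {1, 4, 6, 7, 9}:
G(0) = 0
G(1) = mex{0} = 1
G(2) = mex{1} = 0
G(3) = mex{0} = 1
G(4) = mex{1,0} = 2
G(5) = mex{2,1} = 0
G(6) = mex{0,0,0} = 1
G(7) = mex{1,1,1,0} = 2
G(8) = mex{2,2,0,1} = 3
G(9) = mex{3,0,1,0,0} = 2
G(10) = mex{2,1,2,1,1} = 0
G(11) = mex{0,2,0,2,0} = 1
G(12) = mex{1,3,1,0,1} = 2
G(13) = mex{2,2,2,1,2} = 0
G(14) = mex{0,0,3,2,0} = 1
G(15) = mex{1,1,2,3,1} = 0
G(16) = mex{0,2,0,2,2} = 1
G(17) = mex{1,0,1,0,3} = 2
G(18) = mex{2,1,2,1,2} = 0
G(19) = mex{0,0,0,2,0} = 1
G(20) = mex{1,1,1,0,1} = 2
G(21) = mex{2,2,0,1,2} = 3
G(22) = mex{3,0,1,0,0} = 2
G(23) = mex{2,1,2,1,1} = 0
G_B(23) = 0.
Pile C, S = {2, 5, 8, 9}:
G(0) = 0
G(1) = mex{} = 0
G(2) = mex{0} = 1
G(3) = mex{0} = 1
G(4) = mex{1} = 0
G(5) = mex{1,0} = 2
G(6) = mex{0,0} = 1
G(7) = mex{2,1} = 0
G(8) = mex{1,1,0} = 2
G(9) = mex{0,0,0,0} = 1
G(10) = mex{2,2,1,0} = 3
G(11) = mex{1,1,1,1} = 0
G(12) = mex{3,0,0,1} = 2
G(13) = mex{0,2,2,0} = 1
G(14) = mex{2,1,1,2} = 0
G(15) = mex{1,3,0,1} = 2
G(16) = mex{0,0,2,0} = 1
G(17) = mex{2,2,1,2} = 0
G(18) = mex{1,1,3,1} = 0
G(19) = mex{0,0,0,3} = 1
G(20) = mex{0,2,2,0} = 1
G(21) = mex{1,1,1,2} = 0
G(22) = mex{1,0,0,1} = 2
G_C(22) = 2.
Combined Grundy value = 2 ⊕ 0 ⊕ 2 = 0.
A winning move leaves total XOR = 0, i.e. changes one component's Grundy value g to g ⊕ X where X is the current total.
Pile A: target g' = 2⊕0 = 2, but every legal move changes the Grundy value (mex property), so 0 moves.
Pile B: target g' = 0⊕0 = 0, but every legal move changes the Grundy value (mex property), so 0 moves.
Pile C: target g' = 2⊕0 = 2, but every legal move changes the Grundy value (mex property), so 0 moves.

0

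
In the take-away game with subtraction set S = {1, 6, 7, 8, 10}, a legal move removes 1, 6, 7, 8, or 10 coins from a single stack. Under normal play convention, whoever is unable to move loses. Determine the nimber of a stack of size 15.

0

G(0) = 0
G(1) = mex{0} = 1
G(2) = mex{1} = 0
G(3) = mex{0} = 1
G(4) = mex{1} = 0
G(5) = mex{0} = 1
G(6) = mex{1,0} = 2
G(7) = mex{2,1,0} = 3
G(8) = mex{3,0,1,0} = 2
G(9) = mex{2,1,0,1} = 3
G(10) = mex{3,0,1,0,0} = 2
G(11) = mex{2,1,0,1,1} = 3
G(12) = mex{3,2,1,0,0} = 4
G(13) = mex{4,3,2,1,1} = 0
G(14) = mex{0,2,3,2,0} = 1
G(15) = mex{1,3,2,3,1} = 0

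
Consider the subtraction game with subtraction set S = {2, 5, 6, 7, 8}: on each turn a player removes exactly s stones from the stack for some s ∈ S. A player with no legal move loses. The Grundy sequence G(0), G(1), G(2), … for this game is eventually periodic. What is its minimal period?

13

G(0) = 0
G(1) = mex{} = 0
G(2) = mex{0} = 1
G(3) = mex{0} = 1
G(4) = mex{1} = 0
G(5) = mex{1,0} = 2
G(6) = mex{0,0,0} = 1
G(7) = mex{2,1,0,0} = 3
G(8) = mex{1,1,1,0,0} = 2
G(9) = mex{3,0,1,1,0} = 2
G(10) = mex{2,2,0,1,1} = 3
G(11) = mex{2,1,2,0,1} = 3
G(12) = mex{3,3,1,2,0} = 4
G(13) = mex{3,2,3,1,2} = 0
G(14) = mex{4,2,2,3,1} = 0
G(15) = mex{0,3,2,2,3} = 1
G(16) = mex{0,3,3,2,2} = 1
G(17) = mex{1,4,3,3,2} = 0
G(18) = mex{1,0,4,3,3} = 2
G(19) = mex{0,0,0,4,3} = 1
G(20) = mex{2,1,0,0,4} = 3
G(21) = mex{1,1,1,0,0} = 2
G(22) = mex{3,0,1,1,0} = 2
G(23) = mex{2,2,0,1,1} = 3
G(24) = mex{2,1,2,0,1} = 3
G(25) = mex{3,3,1,2,0} = 4
G(26) = mex{3,2,3,1,2} = 0
G(27) = mex{4,2,2,3,1} = 0
G(n+13) = G(n) holds for n = 0,…,7 (a full window of length max(S) = 8), so the sequence is purely periodic with period 13.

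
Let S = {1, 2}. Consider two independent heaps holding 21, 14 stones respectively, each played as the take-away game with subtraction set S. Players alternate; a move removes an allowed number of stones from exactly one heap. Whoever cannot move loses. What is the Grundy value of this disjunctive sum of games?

All heaps use S = {1, 2}:
n :  0  1  2  3  4  5  6  7  8  9 10 11 12 13 14 15 16 17 18 19 20 21
G :  0  1  2  0  1  2  0  1  2  0  1  2  0  1  2  0  1  2  0  1  2  0
Heap A: G(21) = 0.
Heap B: G(14) = 2.
Combined Grundy value = 0 ⊕ 2 = 2.

2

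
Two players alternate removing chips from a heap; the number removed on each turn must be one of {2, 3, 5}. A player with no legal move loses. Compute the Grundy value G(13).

3

n :  0  1  2  3  4  5  6  7  8  9 10 11 12 13
G :  0  0  1  1  2  2  3  0  0  1  1  2  2  3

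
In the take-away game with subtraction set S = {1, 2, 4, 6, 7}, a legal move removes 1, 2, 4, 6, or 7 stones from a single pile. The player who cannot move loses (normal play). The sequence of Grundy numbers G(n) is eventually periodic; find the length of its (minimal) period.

G(0) = 0
G(1) = mex{0} = 1
G(2) = mex{1,0} = 2
G(3) = mex{2,1} = 0
G(4) = mex{0,2,0} = 1
G(5) = mex{1,0,1} = 2
G(6) = mex{2,1,2,0} = 3
G(7) = mex{3,2,0,1,0} = 4
G(8) = mex{4,3,1,2,1} = 0
G(9) = mex{0,4,2,0,2} = 1
G(10) = mex{1,0,3,1,0} = 2
G(11) = mex{2,1,4,2,1} = 0
G(12) = mex{0,2,0,3,2} = 1
G(13) = mex{1,0,1,4,3} = 2
G(14) = mex{2,1,2,0,4} = 3
G(15) = mex{3,2,0,1,0} = 4
G(16) = mex{4,3,1,2,1} = 0
G(17) = mex{0,4,2,0,2} = 1
G(n+8) = G(n) holds for n = 0,…,6 (a full window of length max(S) = 7), so the sequence is purely periodic with period 8.

8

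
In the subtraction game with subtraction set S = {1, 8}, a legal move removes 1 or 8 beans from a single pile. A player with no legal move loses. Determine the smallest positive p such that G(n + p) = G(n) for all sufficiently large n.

9

n :  0  1  2  3  4  5  6  7  8  9 10 11 12 13 14 15 16 17 18 19
G :  0  1  0  1  0  1  0  1  2  0  1  0  1  0  1  0  1  2  0  1
G(n+9) = G(n) holds for n = 0,…,7 (a full window of length max(S) = 8), so the sequence is purely periodic with period 9.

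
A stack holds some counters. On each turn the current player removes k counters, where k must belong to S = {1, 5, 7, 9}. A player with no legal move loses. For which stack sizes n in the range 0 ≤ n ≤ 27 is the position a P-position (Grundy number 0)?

n :  0  1  2  3  4  5  6  7  8  9 10 11 12 13 14 15 16 17 18 19 20 21 22 23 24 25 26 27
G :  0  1  0  1  0  1  0  1  0  1  0  1  0  1  0  1  0  1  0  1  0  1  0  1  0  1  0  1
P-positions are exactly the n with G(n) = 0.

0, 2, 4, 6, 8, 10, 12, 14, 16, 18, 20, 22, 24, 26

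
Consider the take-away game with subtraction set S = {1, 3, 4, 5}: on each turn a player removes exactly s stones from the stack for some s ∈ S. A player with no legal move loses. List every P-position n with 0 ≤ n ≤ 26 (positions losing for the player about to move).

G(0) = 0
G(1) = mex{0} = 1
G(2) = mex{1} = 0
G(3) = mex{0,0} = 1
G(4) = mex{1,1,0} = 2
G(5) = mex{2,0,1,0} = 3
G(6) = mex{3,1,0,1} = 2
G(7) = mex{2,2,1,0} = 3
G(8) = mex{3,3,2,1} = 0
G(9) = mex{0,2,3,2} = 1
G(10) = mex{1,3,2,3} = 0
G(11) = mex{0,0,3,2} = 1
G(12) = mex{1,1,0,3} = 2
G(13) = mex{2,0,1,0} = 3
G(14) = mex{3,1,0,1} = 2
G(15) = mex{2,2,1,0} = 3
G(16) = mex{3,3,2,1} = 0
G(17) = mex{0,2,3,2} = 1
G(18) = mex{1,3,2,3} = 0
G(19) = mex{0,0,3,2} = 1
G(20) = mex{1,1,0,3} = 2
G(21) = mex{2,0,1,0} = 3
G(22) = mex{3,1,0,1} = 2
G(23) = mex{2,2,1,0} = 3
G(24) = mex{3,3,2,1} = 0
G(25) = mex{0,2,3,2} = 1
G(26) = mex{1,3,2,3} = 0
P-positions are exactly the n with G(n) = 0.

0, 2, 8, 10, 16, 18, 24, 26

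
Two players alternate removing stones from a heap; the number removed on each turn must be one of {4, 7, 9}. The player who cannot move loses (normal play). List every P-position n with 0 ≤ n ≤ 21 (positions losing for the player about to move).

n :  0  1  2  3  4  5  6  7  8  9 10 11 12 13 14 15 16 17 18 19 20 21
G :  0  0  0  0  1  1  1  1  2  2  2  2  3  0  0  0  0  1  1  1  1  2
P-positions are exactly the n with G(n) = 0.

0, 1, 2, 3, 13, 14, 15, 16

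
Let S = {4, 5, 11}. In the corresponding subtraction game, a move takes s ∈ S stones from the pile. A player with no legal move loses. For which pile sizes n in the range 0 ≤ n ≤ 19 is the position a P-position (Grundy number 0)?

0, 1, 2, 3, 9, 10, 16, 17, 18, 19

n :  0  1  2  3  4  5  6  7  8  9 10 11 12 13 14 15 16 17 18 19
G :  0  0  0  0  1  1  1  1  2  0  0  2  3  1  1  3  0  0  0  0
P-positions are exactly the n with G(n) = 0.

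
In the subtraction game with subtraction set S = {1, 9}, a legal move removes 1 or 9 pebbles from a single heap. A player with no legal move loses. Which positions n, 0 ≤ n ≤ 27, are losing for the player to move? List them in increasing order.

n :  0  1  2  3  4  5  6  7  8  9 10 11 12 13 14 15 16 17 18 19 20 21 22 23 24 25 26 27
G :  0  1  0  1  0  1  0  1  0  1  0  1  0  1  0  1  0  1  0  1  0  1  0  1  0  1  0  1
P-positions are exactly the n with G(n) = 0.

0, 2, 4, 6, 8, 10, 12, 14, 16, 18, 20, 22, 24, 26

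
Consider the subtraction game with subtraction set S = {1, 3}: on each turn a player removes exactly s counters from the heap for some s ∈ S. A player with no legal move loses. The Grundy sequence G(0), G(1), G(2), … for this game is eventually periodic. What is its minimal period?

G(0) = 0
G(1) = mex{0} = 1
G(2) = mex{1} = 0
G(3) = mex{0,0} = 1
G(4) = mex{1,1} = 0
G(5) = mex{0,0} = 1
G(6) = mex{1,1} = 0
G(7) = mex{0,0} = 1
G(8) = mex{1,1} = 0
G(9) = mex{0,0} = 1
G(10) = mex{1,1} = 0
G(11) = mex{0,0} = 1
G(12) = mex{1,1} = 0
G(13) = mex{0,0} = 1
G(14) = mex{1,1} = 0
G(n+2) = G(n) holds for n = 0,…,2 (a full window of length max(S) = 3), so the sequence is purely periodic with period 2.

2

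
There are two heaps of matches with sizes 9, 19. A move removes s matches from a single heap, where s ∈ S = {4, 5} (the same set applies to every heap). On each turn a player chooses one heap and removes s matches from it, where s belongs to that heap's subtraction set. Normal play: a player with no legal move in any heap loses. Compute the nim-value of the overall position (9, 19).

0

All heaps use S = {4, 5}:
G(0) = 0
G(1) = mex{} = 0
G(2) = mex{} = 0
G(3) = mex{} = 0
G(4) = mex{0} = 1
G(5) = mex{0,0} = 1
G(6) = mex{0,0} = 1
G(7) = mex{0,0} = 1
G(8) = mex{1,0} = 2
G(9) = mex{1,1} = 0
G(10) = mex{1,1} = 0
G(11) = mex{1,1} = 0
G(12) = mex{2,1} = 0
G(13) = mex{0,2} = 1
G(14) = mex{0,0} = 1
G(15) = mex{0,0} = 1
G(16) = mex{0,0} = 1
G(17) = mex{1,0} = 2
G(18) = mex{1,1} = 0
G(19) = mex{1,1} = 0
Heap A: G(9) = 0.
Heap B: G(19) = 0.
Combined Grundy value = 0 ⊕ 0 = 0.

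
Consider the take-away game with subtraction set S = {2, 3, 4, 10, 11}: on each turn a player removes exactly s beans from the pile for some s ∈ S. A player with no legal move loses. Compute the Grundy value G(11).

G(0) = 0
G(1) = mex{} = 0
G(2) = mex{0} = 1
G(3) = mex{0,0} = 1
G(4) = mex{1,0,0} = 2
G(5) = mex{1,1,0} = 2
G(6) = mex{2,1,1} = 0
G(7) = mex{2,2,1} = 0
G(8) = mex{0,2,2} = 1
G(9) = mex{0,0,2} = 1
G(10) = mex{1,0,0,0} = 2
G(11) = mex{1,1,0,0,0} = 2

2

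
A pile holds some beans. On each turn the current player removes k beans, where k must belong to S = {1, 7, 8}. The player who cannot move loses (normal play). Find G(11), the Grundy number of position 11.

n :  0  1  2  3  4  5  6  7  8  9 10 11
G :  0  1  0  1  0  1  0  1  2  3  2  3

3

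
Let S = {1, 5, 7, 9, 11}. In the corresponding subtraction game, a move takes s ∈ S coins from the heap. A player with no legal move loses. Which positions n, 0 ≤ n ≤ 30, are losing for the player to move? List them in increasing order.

0, 2, 4, 6, 8, 10, 12, 14, 16, 18, 20, 22, 24, 26, 28, 30

n :  0  1  2  3  4  5  6  7  8  9 10 11 12 13 14 15 16 17 18 19 20 21 22 23 24 25 26 27 28 29 30
G :  0  1  0  1  0  1  0  1  0  1  0  1  0  1  0  1  0  1  0  1  0  1  0  1  0  1  0  1  0  1  0
P-positions are exactly the n with G(n) = 0.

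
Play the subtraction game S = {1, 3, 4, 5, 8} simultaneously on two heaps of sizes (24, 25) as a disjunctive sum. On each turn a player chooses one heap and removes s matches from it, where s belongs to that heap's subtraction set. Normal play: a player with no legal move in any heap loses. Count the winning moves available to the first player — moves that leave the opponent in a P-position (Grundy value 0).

4

All heaps use S = {1, 3, 4, 5, 8}:
G(0) = 0
G(1) = mex{0} = 1
G(2) = mex{1} = 0
G(3) = mex{0,0} = 1
G(4) = mex{1,1,0} = 2
G(5) = mex{2,0,1,0} = 3
G(6) = mex{3,1,0,1} = 2
G(7) = mex{2,2,1,0} = 3
G(8) = mex{3,3,2,1,0} = 4
G(9) = mex{4,2,3,2,1} = 0
G(10) = mex{0,3,2,3,0} = 1
G(11) = mex{1,4,3,2,1} = 0
G(12) = mex{0,0,4,3,2} = 1
G(13) = mex{1,1,0,4,3} = 2
G(14) = mex{2,0,1,0,2} = 3
G(15) = mex{3,1,0,1,3} = 2
G(16) = mex{2,2,1,0,4} = 3
G(17) = mex{3,3,2,1,0} = 4
G(18) = mex{4,2,3,2,1} = 0
G(19) = mex{0,3,2,3,0} = 1
G(20) = mex{1,4,3,2,1} = 0
G(21) = mex{0,0,4,3,2} = 1
G(22) = mex{1,1,0,4,3} = 2
G(23) = mex{2,0,1,0,2} = 3
G(24) = mex{3,1,0,1,3} = 2
G(25) = mex{2,2,1,0,4} = 3
Heap A: G(24) = 2.
Heap B: G(25) = 3.
Combined Grundy value = 2 ⊕ 3 = 1.
A winning move leaves total XOR = 0, i.e. changes one component's Grundy value g to g ⊕ X where X is the current total.
Heap A: need g' = 2⊕1 = 3. Options: 24−1→G=3, 24−3→G=1, 24−4→G=0, 24−5→G=1, 24−8→G=3. Hits: 2.
Heap B: need g' = 3⊕1 = 2. Options: 25−1→G=2, 25−3→G=2, 25−4→G=1, 25−5→G=0, 25−8→G=4. Hits: 2.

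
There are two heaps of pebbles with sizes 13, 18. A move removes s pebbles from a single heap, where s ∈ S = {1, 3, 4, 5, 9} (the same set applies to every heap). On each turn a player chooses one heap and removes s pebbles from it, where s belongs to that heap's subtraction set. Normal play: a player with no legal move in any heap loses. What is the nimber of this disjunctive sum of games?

All heaps use S = {1, 3, 4, 5, 9}:
G(0) = 0
G(1) = mex{0} = 1
G(2) = mex{1} = 0
G(3) = mex{0,0} = 1
G(4) = mex{1,1,0} = 2
G(5) = mex{2,0,1,0} = 3
G(6) = mex{3,1,0,1} = 2
G(7) = mex{2,2,1,0} = 3
G(8) = mex{3,3,2,1} = 0
G(9) = mex{0,2,3,2,0} = 1
G(10) = mex{1,3,2,3,1} = 0
G(11) = mex{0,0,3,2,0} = 1
G(12) = mex{1,1,0,3,1} = 2
G(13) = mex{2,0,1,0,2} = 3
G(14) = mex{3,1,0,1,3} = 2
G(15) = mex{2,2,1,0,2} = 3
G(16) = mex{3,3,2,1,3} = 0
G(17) = mex{0,2,3,2,0} = 1
G(18) = mex{1,3,2,3,1} = 0
Heap A: G(13) = 3.
Heap B: G(18) = 0.
Combined Grundy value = 3 ⊕ 0 = 3.

3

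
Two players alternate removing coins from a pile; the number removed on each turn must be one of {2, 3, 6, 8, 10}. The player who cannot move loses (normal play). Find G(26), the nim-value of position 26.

3

G(0) = 0
G(1) = mex{} = 0
G(2) = mex{0} = 1
G(3) = mex{0,0} = 1
G(4) = mex{1,0} = 2
G(5) = mex{1,1} = 0
G(6) = mex{2,1,0} = 3
G(7) = mex{0,2,0} = 1
G(8) = mex{3,0,1,0} = 2
G(9) = mex{1,3,1,0} = 2
G(10) = mex{2,1,2,1,0} = 3
G(11) = mex{2,2,0,1,0} = 3
G(12) = mex{3,2,3,2,1} = 0
G(13) = mex{3,3,1,0,1} = 2
G(14) = mex{0,3,2,3,2} = 1
G(15) = mex{2,0,2,1,0} = 3
G(16) = mex{1,2,3,2,3} = 0
G(17) = mex{3,1,3,2,1} = 0
G(18) = mex{0,3,0,3,2} = 1
G(19) = mex{0,0,2,3,2} = 1
G(20) = mex{1,0,1,0,3} = 2
G(21) = mex{1,1,3,2,3} = 0
G(22) = mex{2,1,0,1,0} = 3
G(23) = mex{0,2,0,3,2} = 1
G(24) = mex{3,0,1,0,1} = 2
G(25) = mex{1,3,1,0,3} = 2
G(26) = mex{2,1,2,1,0} = 3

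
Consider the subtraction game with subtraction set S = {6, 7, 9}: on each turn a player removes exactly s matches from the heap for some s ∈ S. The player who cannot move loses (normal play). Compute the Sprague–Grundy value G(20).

0

n :  0  1  2  3  4  5  6  7  8  9 10 11 12 13 14 15 16 17 18 19 20
G :  0  0  0  0  0  0  1  1  1  1  1  1  2  2  2  0  0  0  0  0  0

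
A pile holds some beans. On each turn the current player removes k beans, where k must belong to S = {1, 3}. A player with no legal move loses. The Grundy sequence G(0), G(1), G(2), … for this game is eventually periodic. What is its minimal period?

2

G(0) = 0
G(1) = mex{0} = 1
G(2) = mex{1} = 0
G(3) = mex{0,0} = 1
G(4) = mex{1,1} = 0
G(5) = mex{0,0} = 1
G(6) = mex{1,1} = 0
G(7) = mex{0,0} = 1
G(8) = mex{1,1} = 0
G(9) = mex{0,0} = 1
G(10) = mex{1,1} = 0
G(11) = mex{0,0} = 1
G(12) = mex{1,1} = 0
G(13) = mex{0,0} = 1
G(14) = mex{1,1} = 0
G(n+2) = G(n) holds for n = 0,…,2 (a full window of length max(S) = 3), so the sequence is purely periodic with period 2.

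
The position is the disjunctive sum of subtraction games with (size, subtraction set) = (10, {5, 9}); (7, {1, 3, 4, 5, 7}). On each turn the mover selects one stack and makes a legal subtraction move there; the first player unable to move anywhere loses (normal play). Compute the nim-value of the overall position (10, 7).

1

Stack A, S = {5, 9}:
n :  0  1  2  3  4  5  6  7  8  9 10
G :  0  0  0  0  0  1  1  1  1  1  2
G_A(10) = 2.
Stack B, S = {1, 3, 4, 5, 7}:
n : 0 1 2 3 4 5 6 7
G : 0 1 0 1 2 3 2 3
G_B(7) = 3.
Combined Grundy value = 2 ⊕ 3 = 1.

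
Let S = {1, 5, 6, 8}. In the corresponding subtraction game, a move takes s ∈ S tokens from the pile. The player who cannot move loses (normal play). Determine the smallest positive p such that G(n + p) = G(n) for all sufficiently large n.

11

n :  0  1  2  3  4  5  6  7  8  9 10 11 12 13 14 15 16 17 18 19 20 21 22 23
G :  0  1  0  1  0  1  2  3  2  3  2  0  1  0  1  0  1  2  3  2  3  2  0  1
G(n+11) = G(n) holds for n = 0,…,7 (a full window of length max(S) = 8), so the sequence is purely periodic with period 11.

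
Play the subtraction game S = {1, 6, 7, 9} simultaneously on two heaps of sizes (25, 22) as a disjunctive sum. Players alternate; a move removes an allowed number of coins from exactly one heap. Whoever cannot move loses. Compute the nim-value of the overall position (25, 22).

3

All heaps use S = {1, 6, 7, 9}:
n :  0  1  2  3  4  5  6  7  8  9 10 11 12 13 14 15 16 17 18 19 20 21 22 23 24 25
G :  0  1  0  1  0  1  2  3  2  3  2  3  0  1  0  1  0  1  2  3  2  3  2  3  0  1
Heap A: G(25) = 1.
Heap B: G(22) = 2.
Combined Grundy value = 1 ⊕ 2 = 3.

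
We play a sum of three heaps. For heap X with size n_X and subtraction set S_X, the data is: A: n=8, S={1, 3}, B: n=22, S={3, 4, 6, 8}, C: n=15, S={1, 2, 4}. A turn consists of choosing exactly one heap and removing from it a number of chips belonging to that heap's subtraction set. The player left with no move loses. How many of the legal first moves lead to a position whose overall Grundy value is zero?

Heap A, S = {1, 3}:
G(0) = 0
G(1) = mex{0} = 1
G(2) = mex{1} = 0
G(3) = mex{0,0} = 1
G(4) = mex{1,1} = 0
G(5) = mex{0,0} = 1
G(6) = mex{1,1} = 0
G(7) = mex{0,0} = 1
G(8) = mex{1,1} = 0
G_A(8) = 0.
Heap B, S = {3, 4, 6, 8}:
G(0) = 0
G(1) = mex{} = 0
G(2) = mex{} = 0
G(3) = mex{0} = 1
G(4) = mex{0,0} = 1
G(5) = mex{0,0} = 1
G(6) = mex{1,0,0} = 2
G(7) = mex{1,1,0} = 2
G(8) = mex{1,1,0,0} = 2
G(9) = mex{2,1,1,0} = 3
G(10) = mex{2,2,1,0} = 3
G(11) = mex{2,2,1,1} = 0
G(12) = mex{3,2,2,1} = 0
G(13) = mex{3,3,2,1} = 0
G(14) = mex{0,3,2,2} = 1
G(15) = mex{0,0,3,2} = 1
G(16) = mex{0,0,3,2} = 1
G(17) = mex{1,0,0,3} = 2
G(18) = mex{1,1,0,3} = 2
G(19) = mex{1,1,0,0} = 2
G(20) = mex{2,1,1,0} = 3
G(21) = mex{2,2,1,0} = 3
G(22) = mex{2,2,1,1} = 0
G_B(22) = 0.
Heap C, S = {1, 2, 4}:
n :  0  1  2  3  4  5  6  7  8  9 10 11 12 13 14 15
G :  0  1  2  0  1  2  0  1  2  0  1  2  0  1  2  0
G_C(15) = 0.
Combined Grundy value = 0 ⊕ 0 ⊕ 0 = 0.
A winning move leaves total XOR = 0, i.e. changes one component's Grundy value g to g ⊕ X where X is the current total.
Heap A: target g' = 0⊕0 = 0, but every legal move changes the Grundy value (mex property), so 0 moves.
Heap B: target g' = 0⊕0 = 0, but every legal move changes the Grundy value (mex property), so 0 moves.
Heap C: target g' = 0⊕0 = 0, but every legal move changes the Grundy value (mex property), so 0 moves.

0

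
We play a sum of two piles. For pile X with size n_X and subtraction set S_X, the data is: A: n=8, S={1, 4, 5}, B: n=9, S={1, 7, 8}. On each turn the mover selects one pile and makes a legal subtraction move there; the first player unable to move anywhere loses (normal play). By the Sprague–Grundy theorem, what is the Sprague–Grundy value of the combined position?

3

Pile A, S = {1, 4, 5}:
n : 0 1 2 3 4 5 6 7 8
G : 0 1 0 1 2 3 2 3 0
G_A(8) = 0.
Pile B, S = {1, 7, 8}:
G(0) = 0
G(1) = mex{0} = 1
G(2) = mex{1} = 0
G(3) = mex{0} = 1
G(4) = mex{1} = 0
G(5) = mex{0} = 1
G(6) = mex{1} = 0
G(7) = mex{0,0} = 1
G(8) = mex{1,1,0} = 2
G(9) = mex{2,0,1} = 3
G_B(9) = 3.
Combined Grundy value = 0 ⊕ 3 = 3.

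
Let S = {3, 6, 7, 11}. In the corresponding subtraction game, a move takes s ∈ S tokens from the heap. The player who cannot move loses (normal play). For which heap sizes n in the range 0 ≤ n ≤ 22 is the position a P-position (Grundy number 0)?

n :  0  1  2  3  4  5  6  7  8  9 10 11 12 13 14 15 16 17 18 19 20 21 22
G :  0  0  0  1  1  1  2  2  2  3  0  3  4  1  0  0  2  1  1  0  2  2  1
P-positions are exactly the n with G(n) = 0.

0, 1, 2, 10, 14, 15, 19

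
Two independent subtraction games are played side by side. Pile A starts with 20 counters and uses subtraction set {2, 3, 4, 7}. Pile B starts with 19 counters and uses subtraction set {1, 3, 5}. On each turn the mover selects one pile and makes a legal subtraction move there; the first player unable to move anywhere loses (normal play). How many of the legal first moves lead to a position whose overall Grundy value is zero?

1

Pile A, S = {2, 3, 4, 7}:
G(0) = 0
G(1) = mex{} = 0
G(2) = mex{0} = 1
G(3) = mex{0,0} = 1
G(4) = mex{1,0,0} = 2
G(5) = mex{1,1,0} = 2
G(6) = mex{2,1,1} = 0
G(7) = mex{2,2,1,0} = 3
G(8) = mex{0,2,2,0} = 1
G(9) = mex{3,0,2,1} = 4
G(10) = mex{1,3,0,1} = 2
G(11) = mex{4,1,3,2} = 0
G(12) = mex{2,4,1,2} = 0
G(13) = mex{0,2,4,0} = 1
G(14) = mex{0,0,2,3} = 1
G(15) = mex{1,0,0,1} = 2
G(16) = mex{1,1,0,4} = 2
G(17) = mex{2,1,1,2} = 0
G(18) = mex{2,2,1,0} = 3
G(19) = mex{0,2,2,0} = 1
G(20) = mex{3,0,2,1} = 4
G_A(20) = 4.
Pile B, S = {1, 3, 5}:
G(0) = 0
G(1) = mex{0} = 1
G(2) = mex{1} = 0
G(3) = mex{0,0} = 1
G(4) = mex{1,1} = 0
G(5) = mex{0,0,0} = 1
G(6) = mex{1,1,1} = 0
G(7) = mex{0,0,0} = 1
G(8) = mex{1,1,1} = 0
G(9) = mex{0,0,0} = 1
G(10) = mex{1,1,1} = 0
G(11) = mex{0,0,0} = 1
G(12) = mex{1,1,1} = 0
G(13) = mex{0,0,0} = 1
G(14) = mex{1,1,1} = 0
G(15) = mex{0,0,0} = 1
G(16) = mex{1,1,1} = 0
G(17) = mex{0,0,0} = 1
G(18) = mex{1,1,1} = 0
G(19) = mex{0,0,0} = 1
G_B(19) = 1.
Combined Grundy value = 4 ⊕ 1 = 5.
A winning move leaves total XOR = 0, i.e. changes one component's Grundy value g to g ⊕ X where X is the current total.
Pile A: need g' = 4⊕5 = 1. Options: 20−2→G=3, 20−3→G=0, 20−4→G=2, 20−7→G=1. Hits: 1.
Pile B: need g' = 1⊕5 = 4. Options: 19−1→G=0, 19−3→G=0, 19−5→G=0. Hits: 0.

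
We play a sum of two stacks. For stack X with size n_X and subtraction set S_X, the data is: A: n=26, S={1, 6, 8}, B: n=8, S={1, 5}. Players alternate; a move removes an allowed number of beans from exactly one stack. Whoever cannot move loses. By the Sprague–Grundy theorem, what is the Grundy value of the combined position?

1

Stack A, S = {1, 6, 8}:
G(0) = 0
G(1) = mex{0} = 1
G(2) = mex{1} = 0
G(3) = mex{0} = 1
G(4) = mex{1} = 0
G(5) = mex{0} = 1
G(6) = mex{1,0} = 2
G(7) = mex{2,1} = 0
G(8) = mex{0,0,0} = 1
G(9) = mex{1,1,1} = 0
G(10) = mex{0,0,0} = 1
G(11) = mex{1,1,1} = 0
G(12) = mex{0,2,0} = 1
G(13) = mex{1,0,1} = 2
G(14) = mex{2,1,2} = 0
G(15) = mex{0,0,0} = 1
G(16) = mex{1,1,1} = 0
G(17) = mex{0,0,0} = 1
G(18) = mex{1,1,1} = 0
G(19) = mex{0,2,0} = 1
G(20) = mex{1,0,1} = 2
G(21) = mex{2,1,2} = 0
G(22) = mex{0,0,0} = 1
G(23) = mex{1,1,1} = 0
G(24) = mex{0,0,0} = 1
G(25) = mex{1,1,1} = 0
G(26) = mex{0,2,0} = 1
G_A(26) = 1.
Stack B, S = {1, 5}:
n : 0 1 2 3 4 5 6 7 8
G : 0 1 0 1 0 1 0 1 0
G_B(8) = 0.
Combined Grundy value = 1 ⊕ 0 = 1.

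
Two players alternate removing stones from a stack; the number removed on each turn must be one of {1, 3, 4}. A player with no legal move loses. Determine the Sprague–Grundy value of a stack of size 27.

2

G(0) = 0
G(1) = mex{0} = 1
G(2) = mex{1} = 0
G(3) = mex{0,0} = 1
G(4) = mex{1,1,0} = 2
G(5) = mex{2,0,1} = 3
G(6) = mex{3,1,0} = 2
G(7) = mex{2,2,1} = 0
G(8) = mex{0,3,2} = 1
G(9) = mex{1,2,3} = 0
G(10) = mex{0,0,2} = 1
G(11) = mex{1,1,0} = 2
G(12) = mex{2,0,1} = 3
G(13) = mex{3,1,0} = 2
G(14) = mex{2,2,1} = 0
G(15) = mex{0,3,2} = 1
G(16) = mex{1,2,3} = 0
G(17) = mex{0,0,2} = 1
G(18) = mex{1,1,0} = 2
G(19) = mex{2,0,1} = 3
G(20) = mex{3,1,0} = 2
G(21) = mex{2,2,1} = 0
G(22) = mex{0,3,2} = 1
G(23) = mex{1,2,3} = 0
G(24) = mex{0,0,2} = 1
G(25) = mex{1,1,0} = 2
G(26) = mex{2,0,1} = 3
G(27) = mex{3,1,0} = 2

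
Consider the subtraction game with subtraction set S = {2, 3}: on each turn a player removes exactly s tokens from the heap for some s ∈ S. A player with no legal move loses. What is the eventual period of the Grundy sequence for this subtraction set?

5

G(0) = 0
G(1) = mex{} = 0
G(2) = mex{0} = 1
G(3) = mex{0,0} = 1
G(4) = mex{1,0} = 2
G(5) = mex{1,1} = 0
G(6) = mex{2,1} = 0
G(7) = mex{0,2} = 1
G(8) = mex{0,0} = 1
G(9) = mex{1,0} = 2
G(10) = mex{1,1} = 0
G(11) = mex{2,1} = 0
G(12) = mex{0,2} = 1
G(13) = mex{0,0} = 1
G(14) = mex{1,0} = 2
G(n+5) = G(n) holds for n = 0,…,2 (a full window of length max(S) = 3), so the sequence is purely periodic with period 5.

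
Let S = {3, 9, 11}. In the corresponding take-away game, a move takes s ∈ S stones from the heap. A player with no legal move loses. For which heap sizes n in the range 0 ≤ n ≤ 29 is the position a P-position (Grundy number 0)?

0, 1, 2, 6, 7, 8, 14, 20, 21, 22, 26, 27, 28

n :  0  1  2  3  4  5  6  7  8  9 10 11 12 13 14 15 16 17 18 19 20 21 22 23 24 25 26 27 28 29
G :  0  0  0  1  1  1  0  0  0  1  1  1  2  2  0  3  3  1  2  2  0  0  0  1  1  1  0  0  0  1
P-positions are exactly the n with G(n) = 0.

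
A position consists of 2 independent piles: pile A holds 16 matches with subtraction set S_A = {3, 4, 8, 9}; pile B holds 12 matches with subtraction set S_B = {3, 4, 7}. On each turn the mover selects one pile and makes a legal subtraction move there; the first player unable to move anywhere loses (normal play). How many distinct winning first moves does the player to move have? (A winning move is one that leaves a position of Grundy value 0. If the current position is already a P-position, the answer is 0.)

Pile A, S = {3, 4, 8, 9}:
n :  0  1  2  3  4  5  6  7  8  9 10 11 12 13 14 15 16
G :  0  0  0  1  1  1  2  0  2  3  1  3  0  0  0  1  1
G_A(16) = 1.
Pile B, S = {3, 4, 7}:
G(0) = 0
G(1) = mex{} = 0
G(2) = mex{} = 0
G(3) = mex{0} = 1
G(4) = mex{0,0} = 1
G(5) = mex{0,0} = 1
G(6) = mex{1,0} = 2
G(7) = mex{1,1,0} = 2
G(8) = mex{1,1,0} = 2
G(9) = mex{2,1,0} = 3
G(10) = mex{2,2,1} = 0
G(11) = mex{2,2,1} = 0
G(12) = mex{3,2,1} = 0
G_B(12) = 0.
Combined Grundy value = 1 ⊕ 0 = 1.
A winning move leaves total XOR = 0, i.e. changes one component's Grundy value g to g ⊕ X where X is the current total.
Pile A: need g' = 1⊕1 = 0. Options: 16−3→G=0, 16−4→G=0, 16−8→G=2, 16−9→G=0. Hits: 3.
Pile B: need g' = 0⊕1 = 1. Options: 12−3→G=3, 12−4→G=2, 12−7→G=1. Hits: 1.

4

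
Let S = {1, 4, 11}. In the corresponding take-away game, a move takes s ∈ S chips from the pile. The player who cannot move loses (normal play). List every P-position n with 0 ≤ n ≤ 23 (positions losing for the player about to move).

n :  0  1  2  3  4  5  6  7  8  9 10 11 12 13 14 15 16 17 18 19 20 21 22 23
G :  0  1  0  1  2  0  1  0  1  2  0  1  0  1  2  0  1  0  1  2  0  1  0  1
P-positions are exactly the n with G(n) = 0.

0, 2, 5, 7, 10, 12, 15, 17, 20, 22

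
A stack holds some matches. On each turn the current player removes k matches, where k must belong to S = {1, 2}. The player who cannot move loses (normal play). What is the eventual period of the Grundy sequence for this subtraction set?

n :  0  1  2  3  4  5  6  7  8  9 10 11 12 13 14
G :  0  1  2  0  1  2  0  1  2  0  1  2  0  1  2
G(n+3) = G(n) holds for n = 0,…,1 (a full window of length max(S) = 2), so the sequence is purely periodic with period 3.

3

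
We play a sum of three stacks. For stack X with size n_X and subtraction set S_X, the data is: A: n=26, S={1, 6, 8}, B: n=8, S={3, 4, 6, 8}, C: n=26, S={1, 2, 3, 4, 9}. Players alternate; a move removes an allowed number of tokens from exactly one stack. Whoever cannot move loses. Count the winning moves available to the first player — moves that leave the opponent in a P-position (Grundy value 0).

Stack A, S = {1, 6, 8}:
n :  0  1  2  3  4  5  6  7  8  9 10 11 12 13 14 15 16 17 18 19 20 21 22 23 24 25 26
G :  0  1  0  1  0  1  2  0  1  0  1  0  1  2  0  1  0  1  0  1  2  0  1  0  1  0  1
G_A(26) = 1.
Stack B, S = {3, 4, 6, 8}:
n : 0 1 2 3 4 5 6 7 8
G : 0 0 0 1 1 1 2 2 2
G_B(8) = 2.
Stack C, S = {1, 2, 3, 4, 9}:
n :  0  1  2  3  4  5  6  7  8  9 10 11 12 13 14 15 16 17 18 19 20 21 22 23 24 25 26
G :  0  1  2  3  4  0  1  2  3  4  0  1  2  3  4  0  1  2  3  4  0  1  2  3  4  0  1
G_C(26) = 1.
Combined Grundy value = 1 ⊕ 2 ⊕ 1 = 2.
A winning move leaves total XOR = 0, i.e. changes one component's Grundy value g to g ⊕ X where X is the current total.
Stack A: need g' = 1⊕2 = 3. Options: 26−1→G=0, 26−6→G=2, 26−8→G=0. Hits: 0.
Stack B: need g' = 2⊕2 = 0. Options: 8−3→G=1, 8−4→G=1, 8−6→G=0, 8−8→G=0. Hits: 2.
Stack C: need g' = 1⊕2 = 3. Options: 26−1→G=0, 26−2→G=4, 26−3→G=3, 26−4→G=2, 26−9→G=2. Hits: 1.

3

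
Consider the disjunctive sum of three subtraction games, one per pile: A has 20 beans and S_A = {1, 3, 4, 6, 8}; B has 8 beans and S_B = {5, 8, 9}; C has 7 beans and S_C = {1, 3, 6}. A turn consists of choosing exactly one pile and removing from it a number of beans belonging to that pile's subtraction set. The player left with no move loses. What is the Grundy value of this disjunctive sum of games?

Pile A, S = {1, 3, 4, 6, 8}:
G(0) = 0
G(1) = mex{0} = 1
G(2) = mex{1} = 0
G(3) = mex{0,0} = 1
G(4) = mex{1,1,0} = 2
G(5) = mex{2,0,1} = 3
G(6) = mex{3,1,0,0} = 2
G(7) = mex{2,2,1,1} = 0
G(8) = mex{0,3,2,0,0} = 1
G(9) = mex{1,2,3,1,1} = 0
G(10) = mex{0,0,2,2,0} = 1
G(11) = mex{1,1,0,3,1} = 2
G(12) = mex{2,0,1,2,2} = 3
G(13) = mex{3,1,0,0,3} = 2
G(14) = mex{2,2,1,1,2} = 0
G(15) = mex{0,3,2,0,0} = 1
G(16) = mex{1,2,3,1,1} = 0
G(17) = mex{0,0,2,2,0} = 1
G(18) = mex{1,1,0,3,1} = 2
G(19) = mex{2,0,1,2,2} = 3
G(20) = mex{3,1,0,0,3} = 2
G_A(20) = 2.
Pile B, S = {5, 8, 9}:
G(0) = 0
G(1) = mex{} = 0
G(2) = mex{} = 0
G(3) = mex{} = 0
G(4) = mex{} = 0
G(5) = mex{0} = 1
G(6) = mex{0} = 1
G(7) = mex{0} = 1
G(8) = mex{0,0} = 1
G_B(8) = 1.
Pile C, S = {1, 3, 6}:
n : 0 1 2 3 4 5 6 7
G : 0 1 0 1 0 1 2 3
G_C(7) = 3.
Combined Grundy value = 2 ⊕ 1 ⊕ 3 = 0.

0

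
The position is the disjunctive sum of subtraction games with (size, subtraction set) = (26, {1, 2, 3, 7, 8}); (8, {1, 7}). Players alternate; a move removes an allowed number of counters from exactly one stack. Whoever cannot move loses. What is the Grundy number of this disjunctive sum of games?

4

Stack A, S = {1, 2, 3, 7, 8}:
n :  0  1  2  3  4  5  6  7  8  9 10 11 12 13 14 15 16 17 18 19 20 21 22 23 24 25 26
G :  0  1  2  3  0  1  2  3  4  0  1  2  3  0  1  2  3  4  0  1  2  3  0  1  2  3  4
G_A(26) = 4.
Stack B, S = {1, 7}:
n : 0 1 2 3 4 5 6 7 8
G : 0 1 0 1 0 1 0 1 0
G_B(8) = 0.
Combined Grundy value = 4 ⊕ 0 = 4.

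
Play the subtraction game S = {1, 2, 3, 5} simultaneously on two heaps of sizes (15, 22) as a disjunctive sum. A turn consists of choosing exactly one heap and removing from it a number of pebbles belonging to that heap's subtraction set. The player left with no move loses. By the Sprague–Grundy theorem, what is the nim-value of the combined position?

All heaps use S = {1, 2, 3, 5}:
G(0) = 0
G(1) = mex{0} = 1
G(2) = mex{1,0} = 2
G(3) = mex{2,1,0} = 3
G(4) = mex{3,2,1} = 0
G(5) = mex{0,3,2,0} = 1
G(6) = mex{1,0,3,1} = 2
G(7) = mex{2,1,0,2} = 3
G(8) = mex{3,2,1,3} = 0
G(9) = mex{0,3,2,0} = 1
G(10) = mex{1,0,3,1} = 2
G(11) = mex{2,1,0,2} = 3
G(12) = mex{3,2,1,3} = 0
G(13) = mex{0,3,2,0} = 1
G(14) = mex{1,0,3,1} = 2
G(15) = mex{2,1,0,2} = 3
G(16) = mex{3,2,1,3} = 0
G(17) = mex{0,3,2,0} = 1
G(18) = mex{1,0,3,1} = 2
G(19) = mex{2,1,0,2} = 3
G(20) = mex{3,2,1,3} = 0
G(21) = mex{0,3,2,0} = 1
G(22) = mex{1,0,3,1} = 2
Heap A: G(15) = 3.
Heap B: G(22) = 2.
Combined Grundy value = 3 ⊕ 2 = 1.

1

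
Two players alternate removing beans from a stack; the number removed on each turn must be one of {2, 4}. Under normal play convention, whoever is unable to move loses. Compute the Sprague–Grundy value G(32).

1

n :  0  1  2  3  4  5  6  7  8  9 10 11 12 13 14 15 16 17 18 19 20 21 22 23 24 25 26 27 28 29 30 31 32
G :  0  0  1  1  2  2  0  0  1  1  2  2  0  0  1  1  2  2  0  0  1  1  2  2  0  0  1  1  2  2  0  0  1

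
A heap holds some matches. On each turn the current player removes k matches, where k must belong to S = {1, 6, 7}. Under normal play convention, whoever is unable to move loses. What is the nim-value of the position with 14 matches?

n :  0  1  2  3  4  5  6  7  8  9 10 11 12 13 14
G :  0  1  0  1  0  1  2  3  2  3  2  3  0  1  0

0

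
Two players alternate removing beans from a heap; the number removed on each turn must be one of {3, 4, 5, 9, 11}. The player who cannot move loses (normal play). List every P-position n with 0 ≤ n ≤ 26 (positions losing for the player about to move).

G(0) = 0
G(1) = mex{} = 0
G(2) = mex{} = 0
G(3) = mex{0} = 1
G(4) = mex{0,0} = 1
G(5) = mex{0,0,0} = 1
G(6) = mex{1,0,0} = 2
G(7) = mex{1,1,0} = 2
G(8) = mex{1,1,1} = 0
G(9) = mex{2,1,1,0} = 3
G(10) = mex{2,2,1,0} = 3
G(11) = mex{0,2,2,0,0} = 1
G(12) = mex{3,0,2,1,0} = 4
G(13) = mex{3,3,0,1,0} = 2
G(14) = mex{1,3,3,1,1} = 0
G(15) = mex{4,1,3,2,1} = 0
G(16) = mex{2,4,1,2,1} = 0
G(17) = mex{0,2,4,0,2} = 1
G(18) = mex{0,0,2,3,2} = 1
G(19) = mex{0,0,0,3,0} = 1
G(20) = mex{1,0,0,1,3} = 2
G(21) = mex{1,1,0,4,3} = 2
G(22) = mex{1,1,1,2,1} = 0
G(23) = mex{2,1,1,0,4} = 3
G(24) = mex{2,2,1,0,2} = 3
G(25) = mex{0,2,2,0,0} = 1
G(26) = mex{3,0,2,1,0} = 4
P-positions are exactly the n with G(n) = 0.

0, 1, 2, 8, 14, 15, 16, 22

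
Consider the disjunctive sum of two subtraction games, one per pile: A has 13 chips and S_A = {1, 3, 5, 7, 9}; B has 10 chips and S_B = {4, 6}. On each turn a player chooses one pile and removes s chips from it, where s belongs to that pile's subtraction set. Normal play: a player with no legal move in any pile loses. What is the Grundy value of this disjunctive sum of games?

1

Pile A, S = {1, 3, 5, 7, 9}:
G(0) = 0
G(1) = mex{0} = 1
G(2) = mex{1} = 0
G(3) = mex{0,0} = 1
G(4) = mex{1,1} = 0
G(5) = mex{0,0,0} = 1
G(6) = mex{1,1,1} = 0
G(7) = mex{0,0,0,0} = 1
G(8) = mex{1,1,1,1} = 0
G(9) = mex{0,0,0,0,0} = 1
G(10) = mex{1,1,1,1,1} = 0
G(11) = mex{0,0,0,0,0} = 1
G(12) = mex{1,1,1,1,1} = 0
G(13) = mex{0,0,0,0,0} = 1
G_A(13) = 1.
Pile B, S = {4, 6}:
n :  0  1  2  3  4  5  6  7  8  9 10
G :  0  0  0  0  1  1  1  1  2  2  0
G_B(10) = 0.
Combined Grundy value = 1 ⊕ 0 = 1.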